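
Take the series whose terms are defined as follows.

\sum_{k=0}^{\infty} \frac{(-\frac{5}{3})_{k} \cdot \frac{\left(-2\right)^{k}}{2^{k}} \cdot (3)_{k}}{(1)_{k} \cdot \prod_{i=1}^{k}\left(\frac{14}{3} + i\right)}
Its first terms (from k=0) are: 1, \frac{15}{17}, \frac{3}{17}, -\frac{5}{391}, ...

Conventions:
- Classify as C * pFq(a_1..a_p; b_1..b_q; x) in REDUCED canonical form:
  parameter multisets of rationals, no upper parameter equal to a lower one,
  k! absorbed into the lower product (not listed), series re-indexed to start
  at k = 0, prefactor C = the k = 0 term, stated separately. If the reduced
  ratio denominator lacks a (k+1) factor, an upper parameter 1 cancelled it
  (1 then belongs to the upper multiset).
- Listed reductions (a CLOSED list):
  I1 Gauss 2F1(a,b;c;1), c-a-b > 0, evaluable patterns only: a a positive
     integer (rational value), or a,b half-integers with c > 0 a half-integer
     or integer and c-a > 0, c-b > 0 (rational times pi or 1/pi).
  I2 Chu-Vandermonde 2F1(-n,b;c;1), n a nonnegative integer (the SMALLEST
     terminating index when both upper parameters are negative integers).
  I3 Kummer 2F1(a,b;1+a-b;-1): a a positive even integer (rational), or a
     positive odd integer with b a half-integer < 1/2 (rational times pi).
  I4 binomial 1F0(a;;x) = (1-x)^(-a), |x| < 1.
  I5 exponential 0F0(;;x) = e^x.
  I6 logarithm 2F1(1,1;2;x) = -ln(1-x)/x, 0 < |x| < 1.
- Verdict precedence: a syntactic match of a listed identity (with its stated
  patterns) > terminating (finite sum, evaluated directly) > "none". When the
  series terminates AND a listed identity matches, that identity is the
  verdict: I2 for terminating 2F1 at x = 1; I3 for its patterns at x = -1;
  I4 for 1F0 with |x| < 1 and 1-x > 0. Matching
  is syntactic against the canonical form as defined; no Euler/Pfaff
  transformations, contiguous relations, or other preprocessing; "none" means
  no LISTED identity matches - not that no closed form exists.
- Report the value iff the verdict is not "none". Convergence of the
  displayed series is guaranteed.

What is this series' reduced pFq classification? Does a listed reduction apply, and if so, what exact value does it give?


Canonical form: C = 1 times 2F1 with upper {-\frac{5}{3}, 3}, lower {\frac{17}{3}}, x = -1. Verdict: none. A 2F1 with upper {-\frac{5}{3}, 3} fits none of I1-I6 at x = -1; the sum runs forever.

Key observation: from the first term 1: (1)_k (prefactor 1) is k! itself.
Step ratio: r(k) = -1 * (k-\frac{5}{3}) (k+3) / [(k+\frac{17}{3}) (k+1)] - rational in k. x = -1; t_0 = 1; negate the roots.


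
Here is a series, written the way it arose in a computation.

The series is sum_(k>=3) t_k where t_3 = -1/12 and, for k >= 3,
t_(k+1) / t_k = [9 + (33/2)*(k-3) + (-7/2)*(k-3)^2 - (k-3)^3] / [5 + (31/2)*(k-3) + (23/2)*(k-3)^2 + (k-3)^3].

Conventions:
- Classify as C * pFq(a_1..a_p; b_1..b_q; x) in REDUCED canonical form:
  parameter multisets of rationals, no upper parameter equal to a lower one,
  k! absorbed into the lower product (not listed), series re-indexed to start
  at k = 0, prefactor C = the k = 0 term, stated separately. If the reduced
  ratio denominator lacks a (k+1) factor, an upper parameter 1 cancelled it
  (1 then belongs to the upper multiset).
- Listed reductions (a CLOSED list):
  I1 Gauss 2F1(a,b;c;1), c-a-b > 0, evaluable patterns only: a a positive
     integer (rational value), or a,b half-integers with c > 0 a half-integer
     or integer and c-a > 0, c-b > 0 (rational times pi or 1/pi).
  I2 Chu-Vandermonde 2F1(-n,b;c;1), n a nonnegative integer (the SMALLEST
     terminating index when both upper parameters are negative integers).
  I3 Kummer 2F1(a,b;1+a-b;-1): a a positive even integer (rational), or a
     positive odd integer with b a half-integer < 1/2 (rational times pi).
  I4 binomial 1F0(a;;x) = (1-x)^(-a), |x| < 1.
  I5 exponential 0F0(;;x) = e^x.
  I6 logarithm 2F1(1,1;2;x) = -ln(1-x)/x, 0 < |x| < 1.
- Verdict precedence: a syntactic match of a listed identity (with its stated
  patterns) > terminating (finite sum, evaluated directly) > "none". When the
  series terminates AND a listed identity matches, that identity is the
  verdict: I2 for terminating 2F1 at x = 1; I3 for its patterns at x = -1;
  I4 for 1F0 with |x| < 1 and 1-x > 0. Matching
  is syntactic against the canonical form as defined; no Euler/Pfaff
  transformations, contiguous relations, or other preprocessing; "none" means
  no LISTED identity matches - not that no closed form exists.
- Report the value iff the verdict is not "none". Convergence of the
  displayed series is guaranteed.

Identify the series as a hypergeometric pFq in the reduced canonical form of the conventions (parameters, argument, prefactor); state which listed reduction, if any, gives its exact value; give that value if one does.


Reduced: x = -1, 2F1, upper = {-3, 6}, lower = {10}, C = -1/12. Verdict: Kummer (I3) matches (x = -1; c = 10 equals 1+a-b for upper {-3, 6}: listed pattern). Exact value: -7/20.

The tell: t_0 = -1/12 here, and roots of the ratio polynomials (C = -1/12) are the negated parameters.
Ratio: r(k) = (-1) * (k-3) (k+6) / [(k+10) (k+1)] - poly over poly, x = (-1) from leading terms; C = -1/12 at k = 0.


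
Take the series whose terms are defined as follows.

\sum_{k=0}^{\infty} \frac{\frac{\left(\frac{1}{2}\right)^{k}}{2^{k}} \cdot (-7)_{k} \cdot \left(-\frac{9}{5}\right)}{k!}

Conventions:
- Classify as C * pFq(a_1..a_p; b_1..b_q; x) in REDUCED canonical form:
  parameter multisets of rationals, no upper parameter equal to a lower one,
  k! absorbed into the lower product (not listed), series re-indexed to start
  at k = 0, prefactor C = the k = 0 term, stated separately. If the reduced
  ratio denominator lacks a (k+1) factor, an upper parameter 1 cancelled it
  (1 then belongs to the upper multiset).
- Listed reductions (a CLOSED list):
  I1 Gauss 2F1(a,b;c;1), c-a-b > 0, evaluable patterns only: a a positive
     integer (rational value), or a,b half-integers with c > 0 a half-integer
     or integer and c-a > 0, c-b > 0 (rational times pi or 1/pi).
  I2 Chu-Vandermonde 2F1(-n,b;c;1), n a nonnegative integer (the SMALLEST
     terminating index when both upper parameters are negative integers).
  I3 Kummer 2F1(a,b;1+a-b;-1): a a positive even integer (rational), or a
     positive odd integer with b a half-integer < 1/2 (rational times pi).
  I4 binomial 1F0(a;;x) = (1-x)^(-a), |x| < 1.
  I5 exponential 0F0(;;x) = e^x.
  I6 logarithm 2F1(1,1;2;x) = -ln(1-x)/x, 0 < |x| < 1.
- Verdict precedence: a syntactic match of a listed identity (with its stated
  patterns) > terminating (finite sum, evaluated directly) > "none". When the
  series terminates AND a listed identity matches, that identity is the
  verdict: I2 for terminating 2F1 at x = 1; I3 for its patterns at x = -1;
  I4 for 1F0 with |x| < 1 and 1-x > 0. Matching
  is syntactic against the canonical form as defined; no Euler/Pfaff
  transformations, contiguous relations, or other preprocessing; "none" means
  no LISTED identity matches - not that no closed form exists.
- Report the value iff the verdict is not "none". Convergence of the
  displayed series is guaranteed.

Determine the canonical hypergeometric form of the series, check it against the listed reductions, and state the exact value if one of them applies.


At argument \frac{1}{4}: a 1F0 with upper {-7}, lower {-}, scaled by C = -\frac{9}{5}. Verdict (x = \frac{1}{4}): the binomial series (I4) applies (the 1F0 binomial series: exponent 7, x = \frac{1}{4}). Value: -\frac{19683}{81920}.

The tell: with t_0 = -\frac{9}{5}, the two k-th powers (C = -9/5, x = 1/4) combine into one argument.
Step ratio: r(k) = \frac{1}{4} * (k-7) / [(k+1)] - rational in k. x = \frac{1}{4}; t_0 = -\frac{9}{5}; negate the roots.


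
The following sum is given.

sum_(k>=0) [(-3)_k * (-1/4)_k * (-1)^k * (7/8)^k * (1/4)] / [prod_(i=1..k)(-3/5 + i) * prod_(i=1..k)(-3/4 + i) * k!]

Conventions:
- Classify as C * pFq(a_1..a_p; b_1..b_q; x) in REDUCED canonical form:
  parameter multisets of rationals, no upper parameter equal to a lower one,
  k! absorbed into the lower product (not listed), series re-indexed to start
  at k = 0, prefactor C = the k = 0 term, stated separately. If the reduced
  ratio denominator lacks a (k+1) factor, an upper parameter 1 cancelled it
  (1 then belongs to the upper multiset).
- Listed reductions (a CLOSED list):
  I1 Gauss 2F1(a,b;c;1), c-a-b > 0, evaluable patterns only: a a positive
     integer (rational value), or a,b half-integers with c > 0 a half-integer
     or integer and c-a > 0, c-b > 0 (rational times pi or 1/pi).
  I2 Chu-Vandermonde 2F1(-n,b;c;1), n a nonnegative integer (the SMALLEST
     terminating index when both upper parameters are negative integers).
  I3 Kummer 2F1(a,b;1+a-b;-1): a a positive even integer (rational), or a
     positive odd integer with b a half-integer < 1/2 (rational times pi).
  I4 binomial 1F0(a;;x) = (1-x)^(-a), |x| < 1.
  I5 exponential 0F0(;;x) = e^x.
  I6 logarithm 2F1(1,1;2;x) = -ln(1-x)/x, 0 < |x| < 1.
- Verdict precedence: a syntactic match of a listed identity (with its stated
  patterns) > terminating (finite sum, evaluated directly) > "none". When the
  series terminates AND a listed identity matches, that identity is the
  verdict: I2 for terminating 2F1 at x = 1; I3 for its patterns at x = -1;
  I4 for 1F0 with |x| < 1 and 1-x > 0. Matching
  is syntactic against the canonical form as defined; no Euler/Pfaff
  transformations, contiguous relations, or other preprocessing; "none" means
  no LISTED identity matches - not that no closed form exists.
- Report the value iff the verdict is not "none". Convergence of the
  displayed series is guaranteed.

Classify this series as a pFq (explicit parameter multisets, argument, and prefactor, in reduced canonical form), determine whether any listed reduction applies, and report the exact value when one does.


This is 1/4 * 2F2(-3, -1/4; 1/4, 2/5; -7/8) in reduced canonical form. Verdict: terminating (-3 upstairs). 4 nonzero terms in all; added directly. Its exact value is -304351/147456.

First insight: from the first term 1/4: the (-1)^k factor (C = 1/4, x = -7/8) folds into the argument's sign.
Term ratio: r(k) = (-7/8) * (k-3) (k-1/4) / [(k+1/4) (k+2/5) (k+1)] - rational; roots negated = parameters, x = (-7/8), C = 1/4.


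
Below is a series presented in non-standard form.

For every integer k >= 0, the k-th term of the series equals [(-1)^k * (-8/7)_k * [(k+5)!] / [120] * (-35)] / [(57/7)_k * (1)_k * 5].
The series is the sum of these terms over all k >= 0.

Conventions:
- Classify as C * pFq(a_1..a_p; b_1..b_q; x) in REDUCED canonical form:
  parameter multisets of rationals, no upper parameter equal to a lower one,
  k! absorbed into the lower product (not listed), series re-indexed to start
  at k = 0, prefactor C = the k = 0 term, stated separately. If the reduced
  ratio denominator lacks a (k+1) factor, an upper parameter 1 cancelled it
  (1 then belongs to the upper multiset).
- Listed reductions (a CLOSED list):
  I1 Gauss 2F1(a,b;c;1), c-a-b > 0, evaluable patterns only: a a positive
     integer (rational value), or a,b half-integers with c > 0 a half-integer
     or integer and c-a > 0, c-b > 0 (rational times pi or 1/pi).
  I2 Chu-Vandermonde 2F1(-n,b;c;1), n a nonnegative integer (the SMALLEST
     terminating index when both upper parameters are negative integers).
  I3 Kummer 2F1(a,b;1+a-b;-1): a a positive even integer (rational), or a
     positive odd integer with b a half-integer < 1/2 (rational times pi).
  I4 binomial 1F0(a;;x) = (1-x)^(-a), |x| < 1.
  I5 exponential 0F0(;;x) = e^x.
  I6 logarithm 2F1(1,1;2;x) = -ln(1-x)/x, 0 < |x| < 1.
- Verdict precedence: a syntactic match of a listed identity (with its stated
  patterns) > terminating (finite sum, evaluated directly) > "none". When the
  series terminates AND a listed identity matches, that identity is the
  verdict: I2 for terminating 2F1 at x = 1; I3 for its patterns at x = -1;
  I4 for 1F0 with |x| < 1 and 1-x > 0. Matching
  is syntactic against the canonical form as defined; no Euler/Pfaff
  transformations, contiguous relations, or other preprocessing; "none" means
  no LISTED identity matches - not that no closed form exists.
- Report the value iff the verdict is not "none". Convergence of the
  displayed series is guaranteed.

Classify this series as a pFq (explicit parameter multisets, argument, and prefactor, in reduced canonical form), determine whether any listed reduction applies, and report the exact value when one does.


Key observation: from the first term -7: (1)_k (prefactor -7) is k! itself.
Consecutive-term ratio: r(k) = (-1) * (k-8/7) (k+6) / [(k+57/7) (k+1)] - rational in k, leading ratio (-1); with t_0 = -7, classification follows.

Classification (C = -7): 2F1 with upper {-8/7, 6}, lower {57/7}, argument x = -1. Verdict: this is the Kummer evaluation I3 (x = -1; c = 57/7 equals 1+a-b for upper {-8/7, 6}: listed pattern). Exact value: -645/49.


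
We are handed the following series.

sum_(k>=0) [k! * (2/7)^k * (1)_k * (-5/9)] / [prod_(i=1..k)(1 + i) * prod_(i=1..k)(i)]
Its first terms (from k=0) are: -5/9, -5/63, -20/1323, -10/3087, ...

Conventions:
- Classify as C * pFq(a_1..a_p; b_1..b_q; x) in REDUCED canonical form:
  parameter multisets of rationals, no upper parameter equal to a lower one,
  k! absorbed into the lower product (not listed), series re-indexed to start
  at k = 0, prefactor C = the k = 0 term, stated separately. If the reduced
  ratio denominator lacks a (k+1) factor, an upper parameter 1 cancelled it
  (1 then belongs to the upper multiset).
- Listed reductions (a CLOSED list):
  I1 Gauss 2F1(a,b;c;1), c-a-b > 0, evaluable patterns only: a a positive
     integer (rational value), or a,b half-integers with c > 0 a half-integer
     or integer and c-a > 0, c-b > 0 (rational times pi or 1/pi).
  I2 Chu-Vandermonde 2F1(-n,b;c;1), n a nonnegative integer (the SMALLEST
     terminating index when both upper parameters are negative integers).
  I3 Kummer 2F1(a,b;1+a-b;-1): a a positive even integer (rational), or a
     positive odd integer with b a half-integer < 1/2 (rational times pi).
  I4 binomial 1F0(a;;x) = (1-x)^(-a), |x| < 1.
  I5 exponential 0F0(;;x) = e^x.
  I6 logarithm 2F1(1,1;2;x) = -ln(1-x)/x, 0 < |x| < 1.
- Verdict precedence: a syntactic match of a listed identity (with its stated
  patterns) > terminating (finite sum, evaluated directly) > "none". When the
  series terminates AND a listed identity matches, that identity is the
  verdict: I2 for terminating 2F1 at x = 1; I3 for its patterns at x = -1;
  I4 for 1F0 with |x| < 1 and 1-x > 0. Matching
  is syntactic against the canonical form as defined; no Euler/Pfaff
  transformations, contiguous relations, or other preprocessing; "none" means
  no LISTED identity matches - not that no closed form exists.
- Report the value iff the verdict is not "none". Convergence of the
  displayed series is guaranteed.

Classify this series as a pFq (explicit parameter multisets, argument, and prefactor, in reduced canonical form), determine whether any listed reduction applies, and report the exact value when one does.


Reduced: x = 2/7, 2F1, upper = {1, 1}, lower = {2}, C = -5/9. Verdict at x = 2/7: the I6 logarithm reduction matches (the logarithm: parameters (1,1;2), x = 2/7). Exact value: (35/18) * ln(5/7).

Structural cue: x = (2/7) and the factorial ratio (prefactor -5/9) (k+a-1)!/(a-1)! is a rising factorial (a)_k.
Ratio: r(k) = (2/7) * (k+1) (k+1) / [(k+2) (k+1)] ; factor over Q: parameters, x = (2/7), and C = -5/9.


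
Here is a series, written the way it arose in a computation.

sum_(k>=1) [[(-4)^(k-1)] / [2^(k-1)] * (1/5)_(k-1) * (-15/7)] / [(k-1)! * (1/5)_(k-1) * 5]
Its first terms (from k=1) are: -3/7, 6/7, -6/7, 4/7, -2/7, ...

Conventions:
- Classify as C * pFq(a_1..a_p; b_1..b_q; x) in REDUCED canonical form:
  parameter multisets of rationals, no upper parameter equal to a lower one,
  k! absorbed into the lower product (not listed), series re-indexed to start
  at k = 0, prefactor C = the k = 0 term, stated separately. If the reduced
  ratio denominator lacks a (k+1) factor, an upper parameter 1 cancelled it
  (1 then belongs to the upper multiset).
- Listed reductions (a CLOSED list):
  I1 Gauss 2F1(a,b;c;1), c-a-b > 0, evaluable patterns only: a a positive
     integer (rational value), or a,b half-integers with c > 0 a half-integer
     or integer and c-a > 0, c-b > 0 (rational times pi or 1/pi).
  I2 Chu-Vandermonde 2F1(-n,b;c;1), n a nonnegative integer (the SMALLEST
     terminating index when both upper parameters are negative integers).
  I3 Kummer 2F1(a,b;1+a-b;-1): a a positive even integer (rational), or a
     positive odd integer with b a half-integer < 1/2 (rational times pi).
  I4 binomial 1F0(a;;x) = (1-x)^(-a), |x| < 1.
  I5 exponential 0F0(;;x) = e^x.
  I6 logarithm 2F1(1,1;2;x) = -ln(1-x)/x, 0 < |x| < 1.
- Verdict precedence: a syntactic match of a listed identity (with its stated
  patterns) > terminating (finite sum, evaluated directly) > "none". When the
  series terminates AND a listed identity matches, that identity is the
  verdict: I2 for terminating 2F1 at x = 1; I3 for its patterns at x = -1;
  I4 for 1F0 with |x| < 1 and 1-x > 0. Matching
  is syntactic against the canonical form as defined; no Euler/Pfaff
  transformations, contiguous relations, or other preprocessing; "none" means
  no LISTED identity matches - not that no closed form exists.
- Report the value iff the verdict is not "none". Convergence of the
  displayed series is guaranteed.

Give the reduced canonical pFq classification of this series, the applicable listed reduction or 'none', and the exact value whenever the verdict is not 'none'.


First insight: x = (-2) and the parameter 1/5 appears in both the upper and lower lists and cancels.
Adjacent-term ratio: r(k) = (-2) * 1 / [(k+1)] - rational in k, leading ratio (-2); with t_0 = -3/7, classification follows.

Prefactor -3/7, argument -2: 0F0 with upper {-} over lower {-}. Verdict: this is the exponential series (I5) (the 0F0 exponential series at x = -2). Sum: (-3/7) * e^(-2).


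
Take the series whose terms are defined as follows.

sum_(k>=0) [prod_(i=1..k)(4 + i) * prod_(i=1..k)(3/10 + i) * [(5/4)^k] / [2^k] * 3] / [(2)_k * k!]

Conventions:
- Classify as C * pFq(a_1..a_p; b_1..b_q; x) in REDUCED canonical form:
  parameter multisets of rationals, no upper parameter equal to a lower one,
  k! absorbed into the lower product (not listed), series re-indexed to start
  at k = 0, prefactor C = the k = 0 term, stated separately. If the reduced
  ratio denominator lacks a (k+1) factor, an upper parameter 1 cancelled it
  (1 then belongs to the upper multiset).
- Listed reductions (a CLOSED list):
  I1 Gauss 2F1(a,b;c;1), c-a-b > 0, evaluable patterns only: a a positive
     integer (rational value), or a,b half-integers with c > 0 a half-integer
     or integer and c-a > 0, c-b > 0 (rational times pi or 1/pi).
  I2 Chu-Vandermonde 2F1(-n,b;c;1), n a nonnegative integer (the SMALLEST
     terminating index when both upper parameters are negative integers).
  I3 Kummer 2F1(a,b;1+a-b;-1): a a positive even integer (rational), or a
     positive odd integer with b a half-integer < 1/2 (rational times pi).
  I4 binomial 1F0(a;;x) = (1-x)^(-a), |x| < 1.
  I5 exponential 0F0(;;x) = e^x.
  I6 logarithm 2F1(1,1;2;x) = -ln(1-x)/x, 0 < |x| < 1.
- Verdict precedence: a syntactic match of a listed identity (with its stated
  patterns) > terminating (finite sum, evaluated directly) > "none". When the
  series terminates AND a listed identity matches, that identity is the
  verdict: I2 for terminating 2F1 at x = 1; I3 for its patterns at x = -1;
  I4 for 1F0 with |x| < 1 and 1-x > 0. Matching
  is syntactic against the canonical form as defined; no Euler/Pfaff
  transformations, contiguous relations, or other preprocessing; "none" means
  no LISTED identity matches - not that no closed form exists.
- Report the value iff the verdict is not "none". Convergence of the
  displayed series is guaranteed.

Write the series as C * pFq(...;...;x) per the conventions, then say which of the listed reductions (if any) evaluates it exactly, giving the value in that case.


At argument 5/8: a 2F1 with upper {13/10, 5}, lower {2}, scaled by C = 3. Verdict: none. No listed pattern accepts 2F1(13/10, 5; 2; 5/8).

Key observation: x = (5/8) and the two k-th powers (C = 3, x = 5/8) combine into one argument.
Term ratio: r(k) = (5/8) * (k+13/10) (k+5) / [(k+2) (k+1)] - rational; roots negated = parameters, x = (5/8), C = 3.


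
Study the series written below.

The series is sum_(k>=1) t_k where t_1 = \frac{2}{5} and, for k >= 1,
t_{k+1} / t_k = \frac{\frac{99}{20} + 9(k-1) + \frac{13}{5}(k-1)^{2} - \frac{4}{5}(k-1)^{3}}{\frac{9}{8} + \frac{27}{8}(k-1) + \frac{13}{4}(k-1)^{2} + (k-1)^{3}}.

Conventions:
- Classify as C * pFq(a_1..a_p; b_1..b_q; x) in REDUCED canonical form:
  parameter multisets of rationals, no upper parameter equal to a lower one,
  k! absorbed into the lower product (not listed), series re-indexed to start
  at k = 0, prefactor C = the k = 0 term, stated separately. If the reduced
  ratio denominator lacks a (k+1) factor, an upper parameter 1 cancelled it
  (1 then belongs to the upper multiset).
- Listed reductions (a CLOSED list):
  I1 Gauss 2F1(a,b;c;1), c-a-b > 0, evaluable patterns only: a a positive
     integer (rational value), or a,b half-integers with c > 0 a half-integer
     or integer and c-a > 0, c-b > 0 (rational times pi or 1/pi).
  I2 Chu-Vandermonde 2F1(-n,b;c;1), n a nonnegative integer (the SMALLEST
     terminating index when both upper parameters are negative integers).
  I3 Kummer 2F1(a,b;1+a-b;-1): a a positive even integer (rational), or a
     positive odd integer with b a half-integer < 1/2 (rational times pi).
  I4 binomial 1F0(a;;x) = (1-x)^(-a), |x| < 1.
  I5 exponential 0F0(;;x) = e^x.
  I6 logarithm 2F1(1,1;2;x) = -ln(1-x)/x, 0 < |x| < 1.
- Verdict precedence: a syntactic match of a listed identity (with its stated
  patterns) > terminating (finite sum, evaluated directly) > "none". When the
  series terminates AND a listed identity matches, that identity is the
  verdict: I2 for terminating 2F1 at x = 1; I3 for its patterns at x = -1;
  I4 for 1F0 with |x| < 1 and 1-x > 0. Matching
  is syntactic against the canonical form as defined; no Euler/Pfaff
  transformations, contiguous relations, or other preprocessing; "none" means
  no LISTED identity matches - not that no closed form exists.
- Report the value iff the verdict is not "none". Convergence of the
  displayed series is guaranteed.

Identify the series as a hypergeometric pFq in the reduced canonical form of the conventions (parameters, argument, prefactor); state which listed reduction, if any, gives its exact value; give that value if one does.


Canonical form: C = \frac{2}{5} times 1F0 with upper {-\frac{11}{2}}, lower {-}, x = -\frac{4}{5}. Verdict (x = -\frac{4}{5}): the I4 binomial reduction applies (the 1F0 binomial series: exponent 11/2, x = -\frac{4}{5}). Its exact value is \frac{2}{5} \cdot \left(\frac{9}{5}\right)^{\frac{11}{2}}.

Structural cue: t_0 = \frac{2}{5} here, and factor the ratio over Q (prefactor 2/5): negated roots = parameters.
Term ratio: r(k) = -\frac{4}{5} * (k-\frac{11}{2}) / [(k+1)] ; factor over Q: parameters, x = -\frac{4}{5}, and C = \frac{2}{5}.


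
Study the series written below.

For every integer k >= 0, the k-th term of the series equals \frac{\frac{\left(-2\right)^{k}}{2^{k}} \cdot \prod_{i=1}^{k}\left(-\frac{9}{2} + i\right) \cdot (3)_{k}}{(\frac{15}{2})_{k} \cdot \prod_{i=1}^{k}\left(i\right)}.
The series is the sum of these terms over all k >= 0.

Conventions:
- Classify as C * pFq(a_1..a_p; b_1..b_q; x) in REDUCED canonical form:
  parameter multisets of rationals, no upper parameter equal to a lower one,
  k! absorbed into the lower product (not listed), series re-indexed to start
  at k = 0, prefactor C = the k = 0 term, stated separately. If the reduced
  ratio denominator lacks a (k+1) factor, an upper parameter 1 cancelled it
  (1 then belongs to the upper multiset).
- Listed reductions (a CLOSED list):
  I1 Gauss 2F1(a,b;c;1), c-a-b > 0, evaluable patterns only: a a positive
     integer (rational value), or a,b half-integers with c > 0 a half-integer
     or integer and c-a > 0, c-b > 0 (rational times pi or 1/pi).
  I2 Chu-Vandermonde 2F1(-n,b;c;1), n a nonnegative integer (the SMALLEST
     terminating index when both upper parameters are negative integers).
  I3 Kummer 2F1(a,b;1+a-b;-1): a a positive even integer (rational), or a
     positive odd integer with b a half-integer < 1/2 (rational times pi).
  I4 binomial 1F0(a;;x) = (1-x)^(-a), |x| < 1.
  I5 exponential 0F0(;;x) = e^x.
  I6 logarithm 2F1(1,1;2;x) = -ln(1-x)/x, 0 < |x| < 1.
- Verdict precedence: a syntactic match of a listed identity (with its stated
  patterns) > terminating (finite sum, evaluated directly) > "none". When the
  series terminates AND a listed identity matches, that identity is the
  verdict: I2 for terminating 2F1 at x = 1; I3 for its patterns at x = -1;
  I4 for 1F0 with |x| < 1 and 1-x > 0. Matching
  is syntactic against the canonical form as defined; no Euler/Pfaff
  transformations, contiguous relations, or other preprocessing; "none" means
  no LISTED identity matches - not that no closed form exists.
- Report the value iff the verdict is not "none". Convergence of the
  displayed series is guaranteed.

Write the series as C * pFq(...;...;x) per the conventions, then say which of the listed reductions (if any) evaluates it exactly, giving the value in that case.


Key observation: x = -1 and the two k-th powers (prefactor 1) combine into one argument.
Adjacent-term ratio: r(k) = -1 * (k-\frac{7}{2}) (k+3) / [(k+\frac{15}{2}) (k+1)] - rational in k, leading ratio -1; with t_0 = 1, classification follows.

x = -1 here; the reduced form reads 2F1, upper {-\frac{7}{2}, 3}, lower {\frac{15}{2}}, C = 1. Verdict: Kummer (I3) applies (x = -1; c = \frac{15}{2} equals 1+a-b for upper {-\frac{7}{2}, 3}: listed pattern). Hence: \frac{9009}{8192} \cdot \pi.


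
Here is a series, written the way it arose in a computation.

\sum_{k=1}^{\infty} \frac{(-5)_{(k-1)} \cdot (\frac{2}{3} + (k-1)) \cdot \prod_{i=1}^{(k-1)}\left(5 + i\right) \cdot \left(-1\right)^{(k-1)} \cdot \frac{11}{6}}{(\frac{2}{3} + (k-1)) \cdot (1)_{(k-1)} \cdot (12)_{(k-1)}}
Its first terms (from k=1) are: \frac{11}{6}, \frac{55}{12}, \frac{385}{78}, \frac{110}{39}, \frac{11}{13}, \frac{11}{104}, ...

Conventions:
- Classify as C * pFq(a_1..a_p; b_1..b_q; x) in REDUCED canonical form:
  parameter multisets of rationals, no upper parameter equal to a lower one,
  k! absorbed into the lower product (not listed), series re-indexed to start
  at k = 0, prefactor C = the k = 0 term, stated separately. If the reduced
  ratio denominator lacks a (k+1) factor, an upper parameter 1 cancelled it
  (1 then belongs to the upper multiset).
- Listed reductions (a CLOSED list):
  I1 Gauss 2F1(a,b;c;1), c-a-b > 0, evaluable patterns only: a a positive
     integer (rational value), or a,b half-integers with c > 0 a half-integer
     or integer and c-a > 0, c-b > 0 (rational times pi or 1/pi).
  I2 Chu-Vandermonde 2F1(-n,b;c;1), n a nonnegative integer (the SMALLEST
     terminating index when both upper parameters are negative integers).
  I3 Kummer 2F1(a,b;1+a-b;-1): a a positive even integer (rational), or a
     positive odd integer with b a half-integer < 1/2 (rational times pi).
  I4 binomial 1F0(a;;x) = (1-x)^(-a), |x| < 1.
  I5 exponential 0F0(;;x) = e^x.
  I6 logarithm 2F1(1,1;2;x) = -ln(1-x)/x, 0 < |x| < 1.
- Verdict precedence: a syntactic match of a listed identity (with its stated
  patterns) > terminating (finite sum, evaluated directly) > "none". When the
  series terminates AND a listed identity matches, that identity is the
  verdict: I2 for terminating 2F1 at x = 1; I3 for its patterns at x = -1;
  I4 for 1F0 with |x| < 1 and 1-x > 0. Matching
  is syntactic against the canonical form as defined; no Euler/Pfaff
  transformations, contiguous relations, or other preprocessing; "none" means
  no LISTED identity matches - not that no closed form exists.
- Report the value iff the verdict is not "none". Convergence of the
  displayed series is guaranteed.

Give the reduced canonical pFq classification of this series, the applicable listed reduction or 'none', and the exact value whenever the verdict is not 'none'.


Classification (C = \frac{11}{6}): 2F1 with upper {-5, 6}, lower {12}, argument x = -1. Verdict: this is Kummer's theorem (I3) (x = -1; c = 12 equals 1+a-b for upper {-5, 6}: listed pattern). Sum: \frac{121}{8}.

Key observation: t_0 being \frac{11}{6}, the running product (C = 11/6) telescopes to a rising factorial.
Consecutive-term ratio: r(k) = -1 * (k-5) (k+6) / [(k+12) (k+1)] - rational; roots negated = parameters, x = -1, C = \frac{11}{6}.


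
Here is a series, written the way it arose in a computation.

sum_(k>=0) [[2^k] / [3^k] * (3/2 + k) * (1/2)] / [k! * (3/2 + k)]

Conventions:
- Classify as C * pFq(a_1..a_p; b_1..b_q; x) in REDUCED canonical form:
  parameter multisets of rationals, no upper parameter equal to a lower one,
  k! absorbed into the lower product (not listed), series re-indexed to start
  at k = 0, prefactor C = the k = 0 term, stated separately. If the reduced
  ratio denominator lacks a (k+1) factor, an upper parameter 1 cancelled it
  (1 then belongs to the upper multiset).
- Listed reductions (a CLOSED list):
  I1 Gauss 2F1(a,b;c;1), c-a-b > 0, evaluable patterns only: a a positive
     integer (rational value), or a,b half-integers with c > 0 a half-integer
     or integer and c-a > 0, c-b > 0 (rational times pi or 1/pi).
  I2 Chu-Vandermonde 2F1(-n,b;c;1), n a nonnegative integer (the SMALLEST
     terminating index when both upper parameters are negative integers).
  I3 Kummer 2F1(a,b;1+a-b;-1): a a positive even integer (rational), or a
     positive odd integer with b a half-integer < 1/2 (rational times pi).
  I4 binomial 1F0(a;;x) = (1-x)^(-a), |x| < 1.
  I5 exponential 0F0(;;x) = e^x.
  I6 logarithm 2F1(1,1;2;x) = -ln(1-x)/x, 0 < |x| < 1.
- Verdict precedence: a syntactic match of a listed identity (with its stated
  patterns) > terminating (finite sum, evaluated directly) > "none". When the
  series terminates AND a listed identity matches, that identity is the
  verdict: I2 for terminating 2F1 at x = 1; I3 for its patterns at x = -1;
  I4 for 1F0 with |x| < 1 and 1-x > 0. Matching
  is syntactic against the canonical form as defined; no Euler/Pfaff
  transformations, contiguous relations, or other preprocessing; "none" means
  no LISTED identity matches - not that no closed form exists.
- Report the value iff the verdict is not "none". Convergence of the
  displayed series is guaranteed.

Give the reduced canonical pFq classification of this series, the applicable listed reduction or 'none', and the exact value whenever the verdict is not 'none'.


At argument 2/3: a 0F0 with upper {-}, lower {-}, scaled by C = 1/2. Verdict: exponential (I5) applies (the 0F0 exponential series at x = 2/3). Its exact value is (1/2) * e^(2/3).

The tell: t_0 being 1/2, the two geometric factors (C = 1/2) combine into one argument.
Consecutive-term ratio: r(k) = (2/3) * 1 / [(k+1)] ; factor over Q: parameters, x = (2/3), and C = 1/2.


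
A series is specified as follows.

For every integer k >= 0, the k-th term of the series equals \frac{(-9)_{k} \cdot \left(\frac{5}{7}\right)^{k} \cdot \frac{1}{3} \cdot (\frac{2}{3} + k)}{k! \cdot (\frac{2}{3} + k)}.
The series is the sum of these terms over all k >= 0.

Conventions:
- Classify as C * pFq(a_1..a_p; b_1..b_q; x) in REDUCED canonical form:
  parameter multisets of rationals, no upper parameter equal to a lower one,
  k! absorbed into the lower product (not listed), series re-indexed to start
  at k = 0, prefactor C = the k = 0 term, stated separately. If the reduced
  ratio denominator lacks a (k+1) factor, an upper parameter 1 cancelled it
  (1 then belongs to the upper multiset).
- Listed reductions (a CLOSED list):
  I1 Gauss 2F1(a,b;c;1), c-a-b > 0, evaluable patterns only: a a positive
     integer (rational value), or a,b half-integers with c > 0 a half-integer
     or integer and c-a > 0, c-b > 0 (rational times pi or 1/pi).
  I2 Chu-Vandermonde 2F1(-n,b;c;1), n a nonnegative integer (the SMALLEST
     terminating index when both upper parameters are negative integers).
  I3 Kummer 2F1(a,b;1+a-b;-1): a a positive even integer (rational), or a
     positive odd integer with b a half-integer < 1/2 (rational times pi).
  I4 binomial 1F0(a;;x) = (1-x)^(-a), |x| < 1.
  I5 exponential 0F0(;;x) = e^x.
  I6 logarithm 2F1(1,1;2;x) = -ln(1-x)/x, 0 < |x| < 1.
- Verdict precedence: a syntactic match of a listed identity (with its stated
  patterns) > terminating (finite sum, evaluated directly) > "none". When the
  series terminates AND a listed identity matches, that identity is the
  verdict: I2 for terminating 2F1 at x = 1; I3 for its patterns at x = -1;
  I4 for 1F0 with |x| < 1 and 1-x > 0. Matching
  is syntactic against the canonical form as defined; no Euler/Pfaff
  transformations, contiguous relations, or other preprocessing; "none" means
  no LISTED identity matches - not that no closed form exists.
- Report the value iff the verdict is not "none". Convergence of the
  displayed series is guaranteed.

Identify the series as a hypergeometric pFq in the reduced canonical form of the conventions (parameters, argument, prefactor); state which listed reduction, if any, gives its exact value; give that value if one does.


Key observation: x = \frac{5}{7} and the factor k + 2/3 cancels (top and bottom), leaving C = 1/3, x = 5/7.
Adjacent-term ratio: r(k) = \frac{5}{7} * (k-9) / [(k+1)] - poly over poly, x = \frac{5}{7} from leading terms; C = \frac{1}{3} at k = 0.

The series (x = \frac{5}{7}) is 1F0: upper {-9}, lower {-}, prefactor \frac{1}{3}. Verdict: the binomial series (I4) fires (the 1F0 binomial series: exponent 9, x = \frac{5}{7}). Exact value: \frac{512}{121060821}.


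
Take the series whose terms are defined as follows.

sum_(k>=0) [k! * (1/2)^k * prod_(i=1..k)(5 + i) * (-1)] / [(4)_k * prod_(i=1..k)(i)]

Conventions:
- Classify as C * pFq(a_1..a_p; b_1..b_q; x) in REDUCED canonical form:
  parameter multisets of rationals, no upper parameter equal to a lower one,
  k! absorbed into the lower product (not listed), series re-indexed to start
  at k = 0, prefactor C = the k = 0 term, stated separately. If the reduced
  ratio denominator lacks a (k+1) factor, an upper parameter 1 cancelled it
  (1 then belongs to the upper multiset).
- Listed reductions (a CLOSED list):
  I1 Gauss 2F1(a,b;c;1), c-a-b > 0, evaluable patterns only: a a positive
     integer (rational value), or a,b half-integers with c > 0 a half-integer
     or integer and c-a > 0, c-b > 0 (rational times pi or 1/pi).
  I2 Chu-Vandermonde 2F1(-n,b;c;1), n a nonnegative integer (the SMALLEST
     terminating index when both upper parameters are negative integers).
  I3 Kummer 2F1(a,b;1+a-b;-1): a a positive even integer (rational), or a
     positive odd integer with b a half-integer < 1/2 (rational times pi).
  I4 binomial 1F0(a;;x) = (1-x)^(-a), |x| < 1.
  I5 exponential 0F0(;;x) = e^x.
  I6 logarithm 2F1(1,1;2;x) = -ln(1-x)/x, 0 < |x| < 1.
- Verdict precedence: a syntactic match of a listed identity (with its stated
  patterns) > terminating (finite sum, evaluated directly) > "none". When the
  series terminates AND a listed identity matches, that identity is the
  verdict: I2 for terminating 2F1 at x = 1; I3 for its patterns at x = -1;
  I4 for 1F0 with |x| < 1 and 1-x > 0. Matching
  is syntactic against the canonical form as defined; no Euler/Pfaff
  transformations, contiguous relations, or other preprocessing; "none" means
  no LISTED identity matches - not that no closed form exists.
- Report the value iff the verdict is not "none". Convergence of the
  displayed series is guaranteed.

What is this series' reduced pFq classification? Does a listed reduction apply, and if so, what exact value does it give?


With C = -1: the canonical form is 2F1(1, 6; 4; 1/2). Verdict: none - at argument 1/2 the multisets {1, 6} ; {4} match no listed identity.

First insight: t_0 being -1, the factorial ratio (C = -1, x = 1/2) (k+a-1)!/(a-1)! is a rising factorial (a)_k.
Ratio: r(k) = (1/2) * (k+1) (k+6) / [(k+4) (k+1)] - rational in k. x = (1/2); t_0 = -1; negate the roots.


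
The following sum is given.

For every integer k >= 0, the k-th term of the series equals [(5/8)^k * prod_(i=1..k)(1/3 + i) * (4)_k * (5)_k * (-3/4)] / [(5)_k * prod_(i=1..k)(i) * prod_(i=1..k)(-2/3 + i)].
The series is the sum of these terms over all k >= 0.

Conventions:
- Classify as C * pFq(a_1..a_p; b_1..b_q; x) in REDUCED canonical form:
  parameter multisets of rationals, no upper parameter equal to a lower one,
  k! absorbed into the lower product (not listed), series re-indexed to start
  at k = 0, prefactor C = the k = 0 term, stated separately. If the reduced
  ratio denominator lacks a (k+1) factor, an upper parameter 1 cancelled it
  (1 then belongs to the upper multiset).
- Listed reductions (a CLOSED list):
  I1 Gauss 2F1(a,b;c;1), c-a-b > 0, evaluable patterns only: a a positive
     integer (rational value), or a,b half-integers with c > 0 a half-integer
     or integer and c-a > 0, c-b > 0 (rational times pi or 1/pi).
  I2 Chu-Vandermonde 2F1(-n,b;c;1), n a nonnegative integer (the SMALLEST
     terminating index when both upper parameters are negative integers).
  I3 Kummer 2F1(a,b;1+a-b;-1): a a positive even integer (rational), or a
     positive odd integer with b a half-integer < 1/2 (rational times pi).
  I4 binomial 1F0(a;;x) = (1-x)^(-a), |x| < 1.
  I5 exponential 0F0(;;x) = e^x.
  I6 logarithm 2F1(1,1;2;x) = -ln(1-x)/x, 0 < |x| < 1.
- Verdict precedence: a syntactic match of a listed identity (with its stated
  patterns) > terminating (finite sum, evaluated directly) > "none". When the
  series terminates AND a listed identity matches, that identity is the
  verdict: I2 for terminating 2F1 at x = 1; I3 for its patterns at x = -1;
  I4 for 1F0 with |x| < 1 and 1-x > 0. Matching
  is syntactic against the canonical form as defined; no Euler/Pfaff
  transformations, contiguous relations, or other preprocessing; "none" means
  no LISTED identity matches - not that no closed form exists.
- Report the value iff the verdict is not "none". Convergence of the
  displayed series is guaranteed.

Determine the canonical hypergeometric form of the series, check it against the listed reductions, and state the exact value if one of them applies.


Key observation: x = (5/8) and the running product (C = -3/4, x = 5/8) telescopes to a rising factorial.
Consecutive-term ratio: r(k) = (5/8) * (k+4/3) (k+4) / [(k+1/3) (k+1)] - rational in k, leading ratio (5/8); with t_0 = -3/4, classification follows.

Classification (C = -3/4): 2F1 with upper {4/3, 4}, lower {1/3}, argument x = 5/8. Verdict: no listed reduction: x = 5/8 and upper {4/3, 4} fail every I1-I6 pattern.


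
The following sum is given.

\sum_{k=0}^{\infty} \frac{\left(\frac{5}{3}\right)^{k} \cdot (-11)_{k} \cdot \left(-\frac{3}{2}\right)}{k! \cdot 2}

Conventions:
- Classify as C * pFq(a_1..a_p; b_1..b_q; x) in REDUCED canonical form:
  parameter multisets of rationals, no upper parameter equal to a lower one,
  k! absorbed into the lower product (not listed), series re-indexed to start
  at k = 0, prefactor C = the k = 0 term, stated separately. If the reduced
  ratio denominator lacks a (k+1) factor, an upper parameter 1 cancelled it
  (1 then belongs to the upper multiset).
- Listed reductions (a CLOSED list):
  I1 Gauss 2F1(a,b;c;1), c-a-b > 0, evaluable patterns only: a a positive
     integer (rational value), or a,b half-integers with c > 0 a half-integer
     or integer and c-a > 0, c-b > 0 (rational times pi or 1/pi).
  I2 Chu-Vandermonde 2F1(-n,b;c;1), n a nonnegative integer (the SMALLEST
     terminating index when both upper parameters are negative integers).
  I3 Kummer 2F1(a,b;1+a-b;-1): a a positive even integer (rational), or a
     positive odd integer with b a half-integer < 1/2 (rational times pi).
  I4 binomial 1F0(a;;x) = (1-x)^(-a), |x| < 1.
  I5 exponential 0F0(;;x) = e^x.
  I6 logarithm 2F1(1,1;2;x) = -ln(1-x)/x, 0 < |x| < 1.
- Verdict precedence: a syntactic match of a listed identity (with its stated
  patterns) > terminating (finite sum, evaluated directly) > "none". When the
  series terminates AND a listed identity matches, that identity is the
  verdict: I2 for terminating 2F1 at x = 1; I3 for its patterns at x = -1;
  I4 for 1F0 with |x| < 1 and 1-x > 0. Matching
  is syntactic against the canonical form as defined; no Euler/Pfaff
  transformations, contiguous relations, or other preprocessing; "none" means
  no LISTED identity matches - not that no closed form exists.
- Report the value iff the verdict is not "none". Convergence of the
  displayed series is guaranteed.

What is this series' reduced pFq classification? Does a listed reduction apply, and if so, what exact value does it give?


Key observation: from the first term -\frac{3}{4}: the constant factors (C = -3/4) combine into one prefactor.
Ratio: r(k) = \frac{5}{3} * (k-11) / [(k+1)] - rational in k, leading ratio \frac{5}{3}; with t_0 = -\frac{3}{4}, classification follows.

The series (x = \frac{5}{3}) is 1F0: upper {-11}, lower {-}, prefactor -\frac{3}{4}. Verdict: terminating (-11 upstairs). 12 nonzero terms in all; added directly. Its exact value is \frac{512}{59049}.
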